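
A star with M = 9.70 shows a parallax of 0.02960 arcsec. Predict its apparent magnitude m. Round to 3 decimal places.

d = 1/p = 1/0.02960″ = 33.784 pc.
m − M = 5 log₁₀ d − 5 = 5 log₁₀(33.784) − 5 = 7.6436 − 5 = 2.6436.
m = M + (m − M) = 9.70 + 2.6436 = 12.344.

m = 12.344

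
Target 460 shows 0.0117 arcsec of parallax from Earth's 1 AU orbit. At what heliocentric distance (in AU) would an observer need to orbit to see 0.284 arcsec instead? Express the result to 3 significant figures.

Parallax scales linearly with baseline: p ∝ B, so B = p_target / p_Earth × 1 AU.
B = 0.284 / 0.0117 = 24.274 AU.

24.3 AU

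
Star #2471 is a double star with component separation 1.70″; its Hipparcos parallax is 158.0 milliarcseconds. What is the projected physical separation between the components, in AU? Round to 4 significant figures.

d = 1/p = 1/0.1580″ = 6.3291 pc.
At distance d (pc), an angle of θ arcsec spans θ·d AU: s = 1.70 × 6.3291 = 10.759 AU.

10.76 AU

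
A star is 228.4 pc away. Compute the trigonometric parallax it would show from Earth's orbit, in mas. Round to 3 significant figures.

p = 1/d = 1/228.4 = 0.0043783 arcsec.
= 0.0043783 × 1000 = 4.3783 mas.

4.38 mas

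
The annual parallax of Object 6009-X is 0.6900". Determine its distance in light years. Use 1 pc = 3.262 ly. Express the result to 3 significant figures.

4.73 light years

d = 1/p = 1/0.6900 = 1.4493 pc.
In light-years: 1.4493 × 3.262 = 4.7276 ly.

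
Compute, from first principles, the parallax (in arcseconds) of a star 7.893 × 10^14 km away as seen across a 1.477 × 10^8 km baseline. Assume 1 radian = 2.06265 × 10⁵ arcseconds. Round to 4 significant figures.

0.03860 arcsec

θ ≈ B/d = (1.477 × 10^8) / (7.893 × 10^14) = 1.8713 × 10^-7 rad.
In arcseconds: 1.8713 × 10^-7 × 206265 = 0.038598″.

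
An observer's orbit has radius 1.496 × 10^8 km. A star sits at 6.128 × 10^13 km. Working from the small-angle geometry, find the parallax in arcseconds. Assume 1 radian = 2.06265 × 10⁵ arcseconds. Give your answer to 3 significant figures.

0.504 arcsec

θ ≈ B/d = (1.496 × 10^8) / (6.128 × 10^13) = 2.4413 × 10^-6 rad.
In arcseconds: 2.4413 × 10^-6 × 206265 = 0.50355″.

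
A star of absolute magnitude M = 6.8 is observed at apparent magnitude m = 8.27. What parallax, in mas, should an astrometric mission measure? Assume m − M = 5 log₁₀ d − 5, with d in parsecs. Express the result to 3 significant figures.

50.8 mas

m − M = 8.27 − 6.8 = 1.47.
d = 10^((m−M)/5 + 1) = 10^1.294 = 19.679 pc.
p = 1/d = 1/19.679 = 0.050816 arcsec = 50.816 mas.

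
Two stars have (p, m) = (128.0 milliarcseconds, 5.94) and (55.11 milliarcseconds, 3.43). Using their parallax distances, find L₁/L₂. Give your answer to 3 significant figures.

d₁ = 1/p₁ = 1/0.1280″ = 7.8125 pc; d₂ = 1/p₂ = 1/0.05511″ = 18.146 pc.
M₁ = m₁ − 5 log₁₀ d₁ + 5 = 5.94 − 4.4640 + 5 = 6.4760.
M₂ = 3.43 − 6.2939 + 5 = 2.1361.
L₁/L₂ = 10^(0.4(M₂ − M₁)) = 10^(0.4 × (-4.3399)) = 10^(-1.73596) = 0.018367.

L₁/L₂ = 0.0184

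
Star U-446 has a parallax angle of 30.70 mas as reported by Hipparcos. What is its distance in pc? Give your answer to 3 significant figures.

32.6 pc

p = 30.70 mas = 0.03070 arcsec.
d = 1/p = 1/0.03070 = 32.573 pc.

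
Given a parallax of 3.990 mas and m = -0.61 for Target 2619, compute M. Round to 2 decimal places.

M = -7.61

d = 1/p = 1/0.003990″ = 250.63 pc.
m − M = 5 log₁₀(250.63) − 5 = 11.9952 − 5 = 6.9952.
M = m − (m − M) = -0.61 − 6.9952 = -7.61.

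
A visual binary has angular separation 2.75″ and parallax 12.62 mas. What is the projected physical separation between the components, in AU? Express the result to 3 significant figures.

218 AU

d = 1/p = 1/0.01262″ = 79.239 pc.
At distance d (pc), an angle of θ arcsec spans θ·d AU: s = 2.75 × 79.239 = 217.91 AU.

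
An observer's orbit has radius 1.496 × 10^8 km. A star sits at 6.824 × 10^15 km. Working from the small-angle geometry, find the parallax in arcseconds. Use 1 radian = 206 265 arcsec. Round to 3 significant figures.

0.00452 arcsec

θ ≈ B/d = (1.496 × 10^8) / (6.824 × 10^15) = 2.1923 × 10^-8 rad.
In arcseconds: 2.1923 × 10^-8 × 206265 = 0.0045219″.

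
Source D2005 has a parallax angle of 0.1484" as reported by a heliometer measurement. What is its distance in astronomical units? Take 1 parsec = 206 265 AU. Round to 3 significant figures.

1.39 × 10^6 AU

d = 1/p = 1/0.1484 = 6.7385 pc.
In AU: 6.7385 × 206265 = 1.3899 × 10^6 AU.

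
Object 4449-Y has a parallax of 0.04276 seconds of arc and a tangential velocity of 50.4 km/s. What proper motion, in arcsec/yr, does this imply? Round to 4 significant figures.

0.4547 arcsec/yr

d = 1/p = 1/0.04276″ = 23.386 pc.
μ = v_t / (4.74 d) = 50.4 / (4.74 × 23.386) = 50.4 / 110.85 = 0.45467 ″/yr.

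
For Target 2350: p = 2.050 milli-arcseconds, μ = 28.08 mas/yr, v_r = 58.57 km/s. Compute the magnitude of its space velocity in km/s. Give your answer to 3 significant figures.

d = 1/p = 1/0.002050″ = 487.8 pc.
μ = 28.08 mas/yr = 0.02808 ″/yr.
v_t = 4.740 μ d = 4.740 × 0.02808 × 487.8 = 64.926 km/s.
v = √(v_r² + v_t²) = √(58.57² + 64.926²) = √7645.83 = 87.44 km/s.

87.4 km/s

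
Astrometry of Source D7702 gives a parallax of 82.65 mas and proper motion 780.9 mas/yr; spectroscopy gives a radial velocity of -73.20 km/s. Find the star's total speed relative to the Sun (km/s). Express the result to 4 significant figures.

85.81 km/s

d = 1/p = 1/0.08265″ = 12.099 pc.
μ = 780.9 mas/yr = 0.7809 ″/yr.
v_t = 4.740 μ d = 4.740 × 0.7809 × 12.099 = 44.784 km/s.
v = √(v_r² + v_t²) = √((-73.20)² + 44.784²) = √7363.85 = 85.813 km/s.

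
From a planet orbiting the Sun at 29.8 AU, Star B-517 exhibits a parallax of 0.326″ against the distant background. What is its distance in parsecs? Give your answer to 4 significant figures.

91.41 pc

With baseline B (in AU) and parallax p (in arcsec), d = B/p parsecs.
d = 29.8 / 0.326 = 91.411 pc.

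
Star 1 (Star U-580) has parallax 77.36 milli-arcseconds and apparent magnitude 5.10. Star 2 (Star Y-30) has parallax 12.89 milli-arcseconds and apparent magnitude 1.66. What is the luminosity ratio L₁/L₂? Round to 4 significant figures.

L₁/L₂ = 0.001168

d₁ = 1/p₁ = 1/0.07736″ = 12.927 pc; d₂ = 1/p₂ = 1/0.01289″ = 77.58 pc.
M₁ = m₁ − 5 log₁₀ d₁ + 5 = 5.10 − 5.5575 + 5 = 4.5425.
M₂ = 1.66 − 9.4487 + 5 = -2.7887.
L₁/L₂ = 10^(0.4(M₂ − M₁)) = 10^(0.4 × (-7.3312)) = 10^(-2.93248) = 0.0011682.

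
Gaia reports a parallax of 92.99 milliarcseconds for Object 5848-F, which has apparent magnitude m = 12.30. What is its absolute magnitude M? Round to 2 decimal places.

d = 1/p = 1/0.09299″ = 10.754 pc.
m − M = 5 log₁₀(10.754) − 5 = 5.1579 − 5 = 0.1579.
M = m − (m − M) = 12.30 − 0.1579 = 12.14.

M = 12.14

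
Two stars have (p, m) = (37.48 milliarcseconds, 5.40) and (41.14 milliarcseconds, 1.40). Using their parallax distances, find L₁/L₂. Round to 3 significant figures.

d₁ = 1/p₁ = 1/0.03748″ = 26.681 pc; d₂ = 1/p₂ = 1/0.04114″ = 24.307 pc.
M₁ = m₁ − 5 log₁₀ d₁ + 5 = 5.40 − 7.1310 + 5 = 3.2690.
M₂ = 1.40 − 6.9287 + 5 = -0.5287.
L₁/L₂ = 10^(0.4(M₂ − M₁)) = 10^(0.4 × (-3.7977)) = 10^(-1.51908) = 0.030264.

L₁/L₂ = 0.0303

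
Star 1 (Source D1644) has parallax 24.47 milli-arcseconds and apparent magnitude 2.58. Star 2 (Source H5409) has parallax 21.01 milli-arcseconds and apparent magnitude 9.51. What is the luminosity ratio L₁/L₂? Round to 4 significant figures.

L₁/L₂ = 436.1

d₁ = 1/p₁ = 1/0.02447″ = 40.866 pc; d₂ = 1/p₂ = 1/0.02101″ = 47.596 pc.
M₁ = m₁ − 5 log₁₀ d₁ + 5 = 2.58 − 8.0568 + 5 = -0.4768.
M₂ = 9.51 − 8.3879 + 5 = 6.1221.
L₁/L₂ = 10^(0.4(M₂ − M₁)) = 10^(0.4 × 6.5989) = 10^2.63956 = 436.07.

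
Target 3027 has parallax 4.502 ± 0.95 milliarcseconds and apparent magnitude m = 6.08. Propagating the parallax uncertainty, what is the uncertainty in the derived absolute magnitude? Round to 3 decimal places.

σ_M = 0.458 mag

M = m − 5 log₁₀ d + 5 = m + 5 log₁₀ p + 5, so ∂M/∂p = 5/(p ln 10).
σ_M = (5/ln 10) · (σ_p/p) = 2.1715 × 0.95/4.502 = 2.1715 × 0.21102 = 0.45823.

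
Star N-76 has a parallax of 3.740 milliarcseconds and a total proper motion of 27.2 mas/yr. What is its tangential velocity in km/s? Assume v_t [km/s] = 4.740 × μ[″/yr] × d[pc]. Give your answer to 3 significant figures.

d = 1/p = 1/0.003740″ = 267.38 pc.
μ = 27.2 mas/yr = 0.0272 ″/yr.
v_t = 4.74 × μ × d = 4.74 × 0.0272 × 267.38 = 34.473 km/s.

34.5 km/s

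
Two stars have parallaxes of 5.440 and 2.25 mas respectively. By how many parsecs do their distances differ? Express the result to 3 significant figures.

261 pc

d_A = 1/0.005440″ = 183.82 pc; d_B = 1/0.002250″ = 444.44 pc.
|d_B − d_A| = |444.44 − 183.82| = 260.62 pc.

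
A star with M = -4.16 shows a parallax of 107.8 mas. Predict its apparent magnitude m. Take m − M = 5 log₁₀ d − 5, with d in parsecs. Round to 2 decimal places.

m = -4.32

d = 1/p = 1/0.1078″ = 9.2764 pc.
m − M = 5 log₁₀ d − 5 = 5 log₁₀(9.2764) − 5 = 4.8369 − 5 = -0.1631.
m = M + (m − M) = -4.16 + (-0.1631) = -4.32.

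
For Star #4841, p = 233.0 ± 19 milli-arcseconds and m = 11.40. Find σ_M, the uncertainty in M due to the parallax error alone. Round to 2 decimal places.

σ_M = 0.18 mag

M = m − 5 log₁₀ d + 5 = m + 5 log₁₀ p + 5, so ∂M/∂p = 5/(p ln 10).
σ_M = (5/ln 10) · (σ_p/p) = 2.1715 × 19/233.0 = 2.1715 × 0.081545 = 0.17707.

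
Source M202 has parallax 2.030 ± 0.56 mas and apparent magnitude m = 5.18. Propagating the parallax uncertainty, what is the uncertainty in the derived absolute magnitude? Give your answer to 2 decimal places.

σ_M = 0.60 mag

M = m − 5 log₁₀ d + 5 = m + 5 log₁₀ p + 5, so ∂M/∂p = 5/(p ln 10).
σ_M = (5/ln 10) · (σ_p/p) = 2.1715 × 0.56/2.030 = 2.1715 × 0.27586 = 0.59903.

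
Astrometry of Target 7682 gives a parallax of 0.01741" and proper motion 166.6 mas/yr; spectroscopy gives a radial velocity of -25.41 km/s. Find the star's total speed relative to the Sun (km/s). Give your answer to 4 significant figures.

51.99 km/s

d = 1/p = 1/0.01741″ = 57.438 pc.
μ = 166.6 mas/yr = 0.1666 ″/yr.
v_t = 4.740 μ d = 4.740 × 0.1666 × 57.438 = 45.358 km/s.
v = √(v_r² + v_t²) = √((-25.41)² + 45.358²) = √2703.02 = 51.991 km/s.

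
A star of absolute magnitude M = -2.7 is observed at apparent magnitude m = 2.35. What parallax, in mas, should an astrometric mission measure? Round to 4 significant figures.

9.772 mas

m − M = 2.35 − (-2.7) = 5.05.
d = 10^((m−M)/5 + 1) = 10^2.010 = 102.33 pc.
p = 1/d = 1/102.33 = 0.0097723 arcsec = 9.7723 mas.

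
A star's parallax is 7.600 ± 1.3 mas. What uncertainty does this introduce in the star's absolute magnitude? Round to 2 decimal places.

σ_M = 0.37 mag

M = m − 5 log₁₀ d + 5 = m + 5 log₁₀ p + 5, so ∂M/∂p = 5/(p ln 10).
σ_M = (5/ln 10) · (σ_p/p) = 2.1715 × 1.3/7.600 = 2.1715 × 0.17105 = 0.37144.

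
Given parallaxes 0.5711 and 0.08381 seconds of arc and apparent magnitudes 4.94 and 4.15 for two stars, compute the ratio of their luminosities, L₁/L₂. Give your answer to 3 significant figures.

d₁ = 1/p₁ = 1/0.5711″ = 1.751 pc; d₂ = 1/p₂ = 1/0.08381″ = 11.932 pc.
M₁ = m₁ − 5 log₁₀ d₁ + 5 = 4.94 − 1.2164 + 5 = 8.7236.
M₂ = 4.15 − 5.3836 + 5 = 3.7664.
L₁/L₂ = 10^(0.4(M₂ − M₁)) = 10^(0.4 × (-4.9572)) = 10^(-1.98288) = 0.010402.

L₁/L₂ = 0.0104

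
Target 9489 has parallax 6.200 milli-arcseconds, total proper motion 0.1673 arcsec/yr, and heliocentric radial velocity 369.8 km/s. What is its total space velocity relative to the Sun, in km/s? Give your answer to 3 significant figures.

d = 1/p = 1/0.006200″ = 161.29 pc.
v_t = 4.740 μ d = 4.740 × 0.1673 × 161.29 = 127.9 km/s.
v = √(v_r² + v_t²) = √(369.8² + 127.9²) = √153110 = 391.29 km/s.

391 km/s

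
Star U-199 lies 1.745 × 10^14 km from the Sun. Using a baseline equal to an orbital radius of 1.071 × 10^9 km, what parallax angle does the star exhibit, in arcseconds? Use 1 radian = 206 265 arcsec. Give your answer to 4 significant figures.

θ ≈ B/d = (1.071 × 10^9) / (1.745 × 10^14) = 6.1375 × 10^-6 rad.
In arcseconds: 6.1375 × 10^-6 × 206265 = 1.266″.

1.266 arcsec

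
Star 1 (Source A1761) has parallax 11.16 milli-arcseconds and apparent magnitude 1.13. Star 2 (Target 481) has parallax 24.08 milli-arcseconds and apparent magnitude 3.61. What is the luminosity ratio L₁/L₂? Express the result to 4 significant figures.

d₁ = 1/p₁ = 1/0.01116″ = 89.606 pc; d₂ = 1/p₂ = 1/0.02408″ = 41.528 pc.
M₁ = m₁ − 5 log₁₀ d₁ + 5 = 1.13 − 9.7617 + 5 = -3.6317.
M₂ = 3.61 − 8.0917 + 5 = 0.5183.
L₁/L₂ = 10^(0.4(M₂ − M₁)) = 10^(0.4 × 4.1500) = 10^1.66000 = 45.709.

L₁/L₂ = 45.71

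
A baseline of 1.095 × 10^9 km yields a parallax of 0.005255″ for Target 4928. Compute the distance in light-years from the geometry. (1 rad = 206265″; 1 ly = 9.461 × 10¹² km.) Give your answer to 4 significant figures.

4543 ly

θ = 0.005255″ = 0.005255/206265 = 2.5477 × 10^-8 rad.
d = B/θ = (1.095 × 10^9) / (2.5477 × 10^-8) = 4.2980 × 10^16 km = (4.2980 × 10^16) / (9.461 × 10^12) ly = 4542.9 ly.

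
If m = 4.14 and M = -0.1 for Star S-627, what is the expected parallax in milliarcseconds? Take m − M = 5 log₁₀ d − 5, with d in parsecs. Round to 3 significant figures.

m − M = 4.14 − (-0.1) = 4.24.
d = 10^((m−M)/5 + 1) = 10^1.848 = 70.469 pc.
p = 1/d = 1/70.469 = 0.014191 arcsec = 14.191 mas.

14.2 mas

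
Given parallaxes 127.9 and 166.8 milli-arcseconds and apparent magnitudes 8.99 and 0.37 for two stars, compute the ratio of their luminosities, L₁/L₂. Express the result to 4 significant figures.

d₁ = 1/p₁ = 1/0.1279″ = 7.8186 pc; d₂ = 1/p₂ = 1/0.1668″ = 5.9952 pc.
M₁ = m₁ − 5 log₁₀ d₁ + 5 = 8.99 − 4.4656 + 5 = 9.5244.
M₂ = 0.37 − 3.8890 + 5 = 1.4810.
L₁/L₂ = 10^(0.4(M₂ − M₁)) = 10^(0.4 × (-8.0434)) = 10^(-3.21736) = 0.00060623.

L₁/L₂ = 0.0006062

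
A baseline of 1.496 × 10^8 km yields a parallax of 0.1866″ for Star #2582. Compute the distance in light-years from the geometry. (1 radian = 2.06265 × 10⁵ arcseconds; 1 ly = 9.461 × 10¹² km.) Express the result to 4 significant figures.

θ = 0.1866″ = 0.1866/206265 = 9.0466 × 10^-7 rad.
d = B/θ = (1.496 × 10^8) / (9.0466 × 10^-7) = 1.6537 × 10^14 km = (1.6537 × 10^14) / (9.461 × 10^12) ly = 17.479 ly.

17.48 ly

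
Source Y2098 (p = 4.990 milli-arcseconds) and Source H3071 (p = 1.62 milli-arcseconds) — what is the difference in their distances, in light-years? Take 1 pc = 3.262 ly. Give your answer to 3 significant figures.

1360 ly

d_A = 1/0.004990″ = 200.4 pc; d_B = 1/0.001620″ = 617.28 pc.
|d_B − d_A| = |617.28 − 200.4| = 416.88 pc = 416.88 × 3.262 ly = 1359.9 ly.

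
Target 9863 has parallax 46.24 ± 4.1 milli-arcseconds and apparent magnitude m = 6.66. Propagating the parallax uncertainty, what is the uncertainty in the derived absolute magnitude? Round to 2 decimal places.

M = m − 5 log₁₀ d + 5 = m + 5 log₁₀ p + 5, so ∂M/∂p = 5/(p ln 10).
σ_M = (5/ln 10) · (σ_p/p) = 2.1715 × 4.1/46.24 = 2.1715 × 0.088668 = 0.19254.

σ_M = 0.19 mag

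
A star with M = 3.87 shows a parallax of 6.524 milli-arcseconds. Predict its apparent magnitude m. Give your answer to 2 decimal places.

m = 9.80

d = 1/p = 1/0.006524″ = 153.28 pc.
m − M = 5 log₁₀ d − 5 = 5 log₁₀(153.28) − 5 = 10.9274 − 5 = 5.9274.
m = M + (m − M) = 3.87 + 5.9274 = 9.80.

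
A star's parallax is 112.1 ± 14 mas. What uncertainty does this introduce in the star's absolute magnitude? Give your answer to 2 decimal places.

M = m − 5 log₁₀ d + 5 = m + 5 log₁₀ p + 5, so ∂M/∂p = 5/(p ln 10).
σ_M = (5/ln 10) · (σ_p/p) = 2.1715 × 14/112.1 = 2.1715 × 0.12489 = 0.2712.

σ_M = 0.27 mag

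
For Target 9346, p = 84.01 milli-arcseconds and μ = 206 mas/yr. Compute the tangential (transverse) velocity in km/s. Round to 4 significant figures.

11.62 km/s

d = 1/p = 1/0.08401″ = 11.903 pc.
μ = 206 mas/yr = 0.206 ″/yr.
v_t = 4.74 × μ × d = 4.74 × 0.206 × 11.903 = 11.623 km/s.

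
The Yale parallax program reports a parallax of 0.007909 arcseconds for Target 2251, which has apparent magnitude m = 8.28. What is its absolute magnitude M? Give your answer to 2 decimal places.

M = 2.77

d = 1/p = 1/0.007909″ = 126.44 pc.
m − M = 5 log₁₀(126.44) − 5 = 10.5094 − 5 = 5.5094.
M = m − (m − M) = 8.28 − 5.5094 = 2.77.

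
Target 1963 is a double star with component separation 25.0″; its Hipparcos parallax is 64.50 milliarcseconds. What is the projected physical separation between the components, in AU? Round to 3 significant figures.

388 AU

d = 1/p = 1/0.06450″ = 15.504 pc.
At distance d (pc), an angle of θ arcsec spans θ·d AU: s = 25.0 × 15.504 = 387.6 AU.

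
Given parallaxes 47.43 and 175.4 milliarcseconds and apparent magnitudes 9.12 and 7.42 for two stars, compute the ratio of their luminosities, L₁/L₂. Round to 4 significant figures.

L₁/L₂ = 2.857

d₁ = 1/p₁ = 1/0.04743″ = 21.084 pc; d₂ = 1/p₂ = 1/0.1754″ = 5.7013 pc.
M₁ = m₁ − 5 log₁₀ d₁ + 5 = 9.12 − 6.6198 + 5 = 7.5002.
M₂ = 7.42 − 3.7799 + 5 = 8.6401.
L₁/L₂ = 10^(0.4(M₂ − M₁)) = 10^(0.4 × 1.1399) = 10^0.45596 = 2.8573.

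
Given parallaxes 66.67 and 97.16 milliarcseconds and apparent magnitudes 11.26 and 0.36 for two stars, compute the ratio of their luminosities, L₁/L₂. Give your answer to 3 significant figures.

L₁/L₂ = 9.27 × 10^-5

d₁ = 1/p₁ = 1/0.06667″ = 14.999 pc; d₂ = 1/p₂ = 1/0.09716″ = 10.292 pc.
M₁ = m₁ − 5 log₁₀ d₁ + 5 = 11.26 − 5.8803 + 5 = 10.3797.
M₂ = 0.36 − 5.0625 + 5 = 0.2975.
L₁/L₂ = 10^(0.4(M₂ − M₁)) = 10^(0.4 × (-10.0822)) = 10^(-4.03288) = 0.000092709.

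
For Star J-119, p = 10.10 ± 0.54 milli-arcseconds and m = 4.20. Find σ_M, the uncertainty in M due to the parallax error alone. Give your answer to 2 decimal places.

σ_M = 0.12 mag

M = m − 5 log₁₀ d + 5 = m + 5 log₁₀ p + 5, so ∂M/∂p = 5/(p ln 10).
σ_M = (5/ln 10) · (σ_p/p) = 2.1715 × 0.54/10.10 = 2.1715 × 0.053465 = 0.1161.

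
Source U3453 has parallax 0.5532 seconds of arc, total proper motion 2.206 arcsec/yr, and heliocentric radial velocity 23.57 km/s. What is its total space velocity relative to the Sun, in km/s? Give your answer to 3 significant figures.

d = 1/p = 1/0.5532″ = 1.8077 pc.
v_t = 4.740 μ d = 4.740 × 2.206 × 1.8077 = 18.902 km/s.
v = √(v_r² + v_t²) = √(23.57² + 18.902²) = √912.831 = 30.213 km/s.

30.2 km/s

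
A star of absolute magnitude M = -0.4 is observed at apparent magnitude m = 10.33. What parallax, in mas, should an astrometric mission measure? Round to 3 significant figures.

m − M = 10.33 − (-0.4) = 10.73.
d = 10^((m−M)/5 + 1) = 10^3.146 = 1399.6 pc.
p = 1/d = 1/1399.6 = 0.00071449 arcsec = 0.71449 mas.

0.714 mas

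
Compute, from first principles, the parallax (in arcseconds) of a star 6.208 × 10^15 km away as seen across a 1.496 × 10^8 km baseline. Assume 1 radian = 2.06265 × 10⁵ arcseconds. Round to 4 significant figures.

θ ≈ B/d = (1.496 × 10^8) / (6.208 × 10^15) = 2.4098 × 10^-8 rad.
In arcseconds: 2.4098 × 10^-8 × 206265 = 0.0049706″.

0.004971 arcsec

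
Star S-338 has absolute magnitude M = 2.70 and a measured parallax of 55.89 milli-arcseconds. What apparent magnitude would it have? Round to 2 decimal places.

m = 3.96

d = 1/p = 1/0.05589″ = 17.892 pc.
m − M = 5 log₁₀ d − 5 = 5 log₁₀(17.892) − 5 = 6.2633 − 5 = 1.2633.
m = M + (m − M) = 2.70 + 1.2633 = 3.96.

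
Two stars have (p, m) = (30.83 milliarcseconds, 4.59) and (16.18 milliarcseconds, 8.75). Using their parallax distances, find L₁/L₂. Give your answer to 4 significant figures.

d₁ = 1/p₁ = 1/0.03083″ = 32.436 pc; d₂ = 1/p₂ = 1/0.01618″ = 61.805 pc.
M₁ = m₁ − 5 log₁₀ d₁ + 5 = 4.59 − 7.5551 + 5 = 2.0349.
M₂ = 8.75 − 8.9551 + 5 = 4.7949.
L₁/L₂ = 10^(0.4(M₂ − M₁)) = 10^(0.4 × 2.7600) = 10^1.10400 = 12.706.

L₁/L₂ = 12.71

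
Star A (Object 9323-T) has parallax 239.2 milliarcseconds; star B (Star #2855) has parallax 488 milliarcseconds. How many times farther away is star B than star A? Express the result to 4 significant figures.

0.4902

Since d = 1/p, d_B/d_A = p_A/p_B.
= 239.2 / 488 = 0.49016.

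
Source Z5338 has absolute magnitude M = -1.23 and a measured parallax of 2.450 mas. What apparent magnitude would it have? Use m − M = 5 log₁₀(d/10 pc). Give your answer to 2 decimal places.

m = 6.82

d = 1/p = 1/0.002450″ = 408.16 pc.
m − M = 5 log₁₀ d − 5 = 5 log₁₀(408.16) − 5 = 13.0542 − 5 = 8.0542.
m = M + (m − M) = -1.23 + 8.0542 = 6.82.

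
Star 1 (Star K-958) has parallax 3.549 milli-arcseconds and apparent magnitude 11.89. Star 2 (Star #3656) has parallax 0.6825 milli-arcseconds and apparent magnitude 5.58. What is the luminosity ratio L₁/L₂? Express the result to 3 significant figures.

L₁/L₂ = 0.000111

d₁ = 1/p₁ = 1/0.003549″ = 281.77 pc; d₂ = 1/p₂ = 1/0.0006825″ = 1465.2 pc.
M₁ = m₁ − 5 log₁₀ d₁ + 5 = 11.89 − 12.2495 + 5 = 4.6405.
M₂ = 5.58 − 15.8295 + 5 = -5.2495.
L₁/L₂ = 10^(0.4(M₂ − M₁)) = 10^(0.4 × (-9.8900)) = 10^(-3.95600) = 0.00011066.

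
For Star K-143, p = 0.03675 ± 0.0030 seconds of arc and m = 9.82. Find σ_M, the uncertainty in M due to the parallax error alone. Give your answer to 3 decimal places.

σ_M = 0.177 mag

M = m − 5 log₁₀ d + 5 = m + 5 log₁₀ p + 5, so ∂M/∂p = 5/(p ln 10).
σ_M = (5/ln 10) · (σ_p/p) = 2.1715 × 0.0030/0.03675 = 2.1715 × 0.081633 = 0.17727.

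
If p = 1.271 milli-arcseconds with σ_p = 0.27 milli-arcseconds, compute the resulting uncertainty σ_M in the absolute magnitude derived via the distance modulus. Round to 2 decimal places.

σ_M = 0.46 mag

M = m − 5 log₁₀ d + 5 = m + 5 log₁₀ p + 5, so ∂M/∂p = 5/(p ln 10).
σ_M = (5/ln 10) · (σ_p/p) = 2.1715 × 0.27/1.271 = 2.1715 × 0.21243 = 0.46129.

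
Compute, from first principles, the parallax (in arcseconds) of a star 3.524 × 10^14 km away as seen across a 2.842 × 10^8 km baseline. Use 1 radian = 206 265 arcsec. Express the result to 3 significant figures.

0.166 arcsec

θ ≈ B/d = (2.842 × 10^8) / (3.524 × 10^14) = 8.0647 × 10^-7 rad.
In arcseconds: 8.0647 × 10^-7 × 206265 = 0.16635″.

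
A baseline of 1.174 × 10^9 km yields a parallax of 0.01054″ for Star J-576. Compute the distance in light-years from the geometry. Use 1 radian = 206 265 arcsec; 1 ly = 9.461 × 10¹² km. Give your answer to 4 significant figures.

2428 ly

θ = 0.01054″ = 0.01054/206265 = 5.1099 × 10^-8 rad.
d = B/θ = (1.174 × 10^9) / (5.1099 × 10^-8) = 2.2975 × 10^16 km = (2.2975 × 10^16) / (9.461 × 10^12) ly = 2428.4 ly.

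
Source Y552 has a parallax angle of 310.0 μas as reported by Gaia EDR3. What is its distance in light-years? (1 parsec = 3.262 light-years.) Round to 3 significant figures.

p = 310.0 μas = 0.0003100 arcsec.
d = 1/p = 1/0.0003100 = 3225.8 pc.
In light-years: 3225.8 × 3.262 = 10523 ly.

10500 light years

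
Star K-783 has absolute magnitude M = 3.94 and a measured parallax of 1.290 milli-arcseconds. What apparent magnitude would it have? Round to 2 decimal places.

m = 13.39

d = 1/p = 1/0.001290″ = 775.19 pc.
m − M = 5 log₁₀ d − 5 = 5 log₁₀(775.19) − 5 = 14.4470 − 5 = 9.4470.
m = M + (m − M) = 3.94 + 9.4470 = 13.39.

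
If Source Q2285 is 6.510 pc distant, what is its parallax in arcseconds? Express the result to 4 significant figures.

p = 1/d = 1/6.51 = 0.15361 arcsec.

0.1536 arcsec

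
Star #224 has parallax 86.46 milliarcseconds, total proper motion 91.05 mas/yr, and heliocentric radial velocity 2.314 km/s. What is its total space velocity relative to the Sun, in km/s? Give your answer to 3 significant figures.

d = 1/p = 1/0.08646″ = 11.566 pc.
μ = 91.05 mas/yr = 0.09105 ″/yr.
v_t = 4.740 μ d = 4.740 × 0.09105 × 11.566 = 4.9916 km/s.
v = √(v_r² + v_t²) = √(2.314² + 4.9916²) = √30.2707 = 5.5019 km/s.

5.50 km/s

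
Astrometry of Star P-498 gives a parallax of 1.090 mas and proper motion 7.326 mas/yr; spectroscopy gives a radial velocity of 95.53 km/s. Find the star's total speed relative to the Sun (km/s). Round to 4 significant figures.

d = 1/p = 1/0.001090″ = 917.43 pc.
μ = 7.326 mas/yr = 0.007326 ″/yr.
v_t = 4.740 μ d = 4.740 × 0.007326 × 917.43 = 31.858 km/s.
v = √(v_r² + v_t²) = √(95.53² + 31.858²) = √10140.9 = 100.7 km/s.

100.7 km/s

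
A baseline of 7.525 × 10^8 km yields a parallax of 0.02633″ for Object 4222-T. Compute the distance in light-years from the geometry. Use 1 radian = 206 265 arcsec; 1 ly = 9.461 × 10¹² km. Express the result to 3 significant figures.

623 ly

θ = 0.02633″ = 0.02633/206265 = 1.2765 × 10^-7 rad.
d = B/θ = (7.525 × 10^8) / (1.2765 × 10^-7) = 5.8950 × 10^15 km = (5.8950 × 10^15) / (9.461 × 10^12) ly = 623.08 ly.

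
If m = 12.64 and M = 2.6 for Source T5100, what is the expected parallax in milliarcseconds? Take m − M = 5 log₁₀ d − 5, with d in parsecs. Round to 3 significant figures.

0.982 mas

m − M = 12.64 − 2.6 = 10.04.
d = 10^((m−M)/5 + 1) = 10^3.008 = 1018.6 pc.
p = 1/d = 1/1018.6 = 0.00098174 arcsec = 0.98174 mas.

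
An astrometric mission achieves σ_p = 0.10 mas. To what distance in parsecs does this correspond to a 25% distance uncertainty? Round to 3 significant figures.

σ_d/d = σ_p/p, so the condition is σ_p/p ≤ 0.25, i.e. p ≥ σ_p/0.25.
p_min = 0.10/0.25 = 0.4 mas = 0.0004 arcsec.
d_max = 1/p_min = 1/0.0004 = 2500 pc.

2500 pc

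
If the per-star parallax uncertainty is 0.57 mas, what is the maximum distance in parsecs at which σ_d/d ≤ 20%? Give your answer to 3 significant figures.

351 pc

σ_d/d = σ_p/p, so the condition is σ_p/p ≤ 0.20, i.e. p ≥ σ_p/0.20.
p_min = 0.57/0.20 = 2.85 mas = 0.00285 arcsec.
d_max = 1/p_min = 1/0.00285 = 350.88 pc.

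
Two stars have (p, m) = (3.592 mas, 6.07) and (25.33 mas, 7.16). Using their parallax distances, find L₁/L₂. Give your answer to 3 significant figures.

L₁/L₂ = 136

d₁ = 1/p₁ = 1/0.003592″ = 278.4 pc; d₂ = 1/p₂ = 1/0.02533″ = 39.479 pc.
M₁ = m₁ − 5 log₁₀ d₁ + 5 = 6.07 − 12.2233 + 5 = -1.1533.
M₂ = 7.16 − 7.9818 + 5 = 4.1782.
L₁/L₂ = 10^(0.4(M₂ − M₁)) = 10^(0.4 × 5.3315) = 10^2.13260 = 135.71.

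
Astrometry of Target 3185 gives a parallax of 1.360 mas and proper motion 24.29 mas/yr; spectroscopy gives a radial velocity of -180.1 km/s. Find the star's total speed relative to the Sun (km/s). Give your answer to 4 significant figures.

d = 1/p = 1/0.001360″ = 735.29 pc.
μ = 24.29 mas/yr = 0.02429 ″/yr.
v_t = 4.740 μ d = 4.740 × 0.02429 × 735.29 = 84.657 km/s.
v = √(v_r² + v_t²) = √((-180.1)² + 84.657²) = √39602.8 = 199 km/s.

199.0 km/s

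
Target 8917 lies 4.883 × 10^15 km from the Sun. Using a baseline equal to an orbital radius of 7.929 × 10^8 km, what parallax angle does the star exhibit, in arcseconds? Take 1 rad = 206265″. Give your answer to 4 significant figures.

θ ≈ B/d = (7.929 × 10^8) / (4.883 × 10^15) = 1.6238 × 10^-7 rad.
In arcseconds: 1.6238 × 10^-7 × 206265 = 0.033493″.

0.03349 arcsec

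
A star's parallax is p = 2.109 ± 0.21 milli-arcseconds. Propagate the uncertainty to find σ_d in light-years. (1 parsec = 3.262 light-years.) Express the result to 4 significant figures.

d = 1/p, so σ_d = σ_p / p².
σ_d = 0.000210 / (0.002109)² = 0.000210 / 0.0000044479 = 47.213 pc = 47.213 × 3.262 ly = 154.01 ly.

154.0 ly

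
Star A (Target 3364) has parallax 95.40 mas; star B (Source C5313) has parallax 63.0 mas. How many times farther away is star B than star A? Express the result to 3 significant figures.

1.51

Since d = 1/p, d_B/d_A = p_A/p_B.
= 95.40 / 63.0 = 1.5143.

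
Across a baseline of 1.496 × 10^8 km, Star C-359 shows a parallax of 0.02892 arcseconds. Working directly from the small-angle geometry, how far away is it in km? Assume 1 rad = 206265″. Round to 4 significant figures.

1.067 × 10^15 km

θ = 0.02892″ = 0.02892/206265 = 1.4021 × 10^-7 rad.
d = B/θ = (1.496 × 10^8) / (1.4021 × 10^-7) = 1.0670 × 10^15 km.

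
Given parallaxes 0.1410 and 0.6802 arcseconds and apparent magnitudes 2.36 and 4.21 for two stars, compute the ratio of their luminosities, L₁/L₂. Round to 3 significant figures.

L₁/L₂ = 128

d₁ = 1/p₁ = 1/0.1410″ = 7.0922 pc; d₂ = 1/p₂ = 1/0.6802″ = 1.4702 pc.
M₁ = m₁ − 5 log₁₀ d₁ + 5 = 2.36 − 4.2539 + 5 = 3.1061.
M₂ = 4.21 − 0.8369 + 5 = 8.3731.
L₁/L₂ = 10^(0.4(M₂ − M₁)) = 10^(0.4 × 5.2670) = 10^2.10680 = 127.88.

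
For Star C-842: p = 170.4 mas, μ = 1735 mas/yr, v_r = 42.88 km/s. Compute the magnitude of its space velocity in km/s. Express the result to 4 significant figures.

64.56 km/s

d = 1/p = 1/0.1704″ = 5.8685 pc.
μ = 1735 mas/yr = 1.735 ″/yr.
v_t = 4.740 μ d = 4.740 × 1.735 × 5.8685 = 48.262 km/s.
v = √(v_r² + v_t²) = √(42.88² + 48.262²) = √4167.92 = 64.559 km/s.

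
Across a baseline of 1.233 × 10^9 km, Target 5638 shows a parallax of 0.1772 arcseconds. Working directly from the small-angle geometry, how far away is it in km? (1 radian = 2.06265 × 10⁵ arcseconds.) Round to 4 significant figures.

θ = 0.1772″ = 0.1772/206265 = 8.5909 × 10^-7 rad.
d = B/θ = (1.233 × 10^9) / (8.5909 × 10^-7) = 1.4352 × 10^15 km.

1.435 × 10^15 km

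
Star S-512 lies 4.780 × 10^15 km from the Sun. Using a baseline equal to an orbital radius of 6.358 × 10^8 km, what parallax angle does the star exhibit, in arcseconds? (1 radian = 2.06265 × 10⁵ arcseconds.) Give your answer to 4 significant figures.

0.02744 arcsec

θ ≈ B/d = (6.358 × 10^8) / (4.780 × 10^15) = 1.3301 × 10^-7 rad.
In arcseconds: 1.3301 × 10^-7 × 206265 = 0.027435″.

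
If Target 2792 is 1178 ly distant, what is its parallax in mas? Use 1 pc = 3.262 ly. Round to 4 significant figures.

2.769 mas

d = 1178 ly ÷ 3.262 = 361.13 pc.
p = 1/d = 1/361.13 = 0.0027691 arcsec.
= 0.0027691 × 1000 = 2.7691 mas.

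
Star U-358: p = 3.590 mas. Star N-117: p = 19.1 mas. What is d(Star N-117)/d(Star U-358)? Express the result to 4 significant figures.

Since d = 1/p, d_B/d_A = p_A/p_B.
= 3.590 / 19.1 = 0.18796.

0.1880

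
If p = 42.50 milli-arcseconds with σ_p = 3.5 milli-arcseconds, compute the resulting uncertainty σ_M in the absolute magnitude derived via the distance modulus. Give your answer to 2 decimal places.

M = m − 5 log₁₀ d + 5 = m + 5 log₁₀ p + 5, so ∂M/∂p = 5/(p ln 10).
σ_M = (5/ln 10) · (σ_p/p) = 2.1715 × 3.5/42.50 = 2.1715 × 0.082353 = 0.17883.

σ_M = 0.18 mag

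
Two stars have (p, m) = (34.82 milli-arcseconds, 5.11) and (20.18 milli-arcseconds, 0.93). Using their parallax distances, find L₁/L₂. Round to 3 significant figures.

d₁ = 1/p₁ = 1/0.03482″ = 28.719 pc; d₂ = 1/p₂ = 1/0.02018″ = 49.554 pc.
M₁ = m₁ − 5 log₁₀ d₁ + 5 = 5.11 − 7.2908 + 5 = 2.8192.
M₂ = 0.93 − 8.4754 + 5 = -2.5454.
L₁/L₂ = 10^(0.4(M₂ − M₁)) = 10^(0.4 × (-5.3646)) = 10^(-2.14584) = 0.0071476.

L₁/L₂ = 0.00715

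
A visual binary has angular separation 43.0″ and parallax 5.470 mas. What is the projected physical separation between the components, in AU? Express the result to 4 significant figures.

d = 1/p = 1/0.005470″ = 182.82 pc.
At distance d (pc), an angle of θ arcsec spans θ·d AU: s = 43.0 × 182.82 = 7861.3 AU.

7861 AU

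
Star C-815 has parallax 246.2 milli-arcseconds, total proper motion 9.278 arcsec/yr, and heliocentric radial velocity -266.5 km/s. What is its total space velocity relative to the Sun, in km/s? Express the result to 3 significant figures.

321 km/s

d = 1/p = 1/0.2462″ = 4.0617 pc.
v_t = 4.740 μ d = 4.740 × 9.278 × 4.0617 = 178.62 km/s.
v = √(v_r² + v_t²) = √((-266.5)² + 178.62²) = √102927 = 320.82 km/s.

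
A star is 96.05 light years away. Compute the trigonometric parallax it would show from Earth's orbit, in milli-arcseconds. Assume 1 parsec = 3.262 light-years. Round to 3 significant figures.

34.0 mas

d = 96.05 ly ÷ 3.262 = 29.445 pc.
p = 1/d = 1/29.445 = 0.033962 arcsec.
= 0.033962 × 1000 = 33.962 mas.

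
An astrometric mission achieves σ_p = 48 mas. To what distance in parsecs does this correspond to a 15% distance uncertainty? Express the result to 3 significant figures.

σ_d/d = σ_p/p, so the condition is σ_p/p ≤ 0.15, i.e. p ≥ σ_p/0.15.
p_min = 48/0.15 = 320 mas = 0.32 arcsec.
d_max = 1/p_min = 1/0.32 = 3.125 pc.

3.13 pc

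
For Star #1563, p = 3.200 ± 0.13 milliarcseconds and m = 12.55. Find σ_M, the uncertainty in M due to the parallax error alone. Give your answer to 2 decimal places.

σ_M = 0.09 mag

M = m − 5 log₁₀ d + 5 = m + 5 log₁₀ p + 5, so ∂M/∂p = 5/(p ln 10).
σ_M = (5/ln 10) · (σ_p/p) = 2.1715 × 0.13/3.200 = 2.1715 × 0.040625 = 0.088217.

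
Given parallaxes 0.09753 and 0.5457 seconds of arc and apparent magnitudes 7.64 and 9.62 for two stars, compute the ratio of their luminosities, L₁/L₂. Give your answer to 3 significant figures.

L₁/L₂ = 194

d₁ = 1/p₁ = 1/0.09753″ = 10.253 pc; d₂ = 1/p₂ = 1/0.5457″ = 1.8325 pc.
M₁ = m₁ − 5 log₁₀ d₁ + 5 = 7.64 − 5.0543 + 5 = 7.5857.
M₂ = 9.62 − 1.3152 + 5 = 13.3048.
L₁/L₂ = 10^(0.4(M₂ − M₁)) = 10^(0.4 × 5.7191) = 10^2.28764 = 193.93.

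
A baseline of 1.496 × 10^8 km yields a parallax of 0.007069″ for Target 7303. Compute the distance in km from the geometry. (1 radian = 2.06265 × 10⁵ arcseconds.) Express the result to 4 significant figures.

4.365 × 10^15 km

θ = 0.007069″ = 0.007069/206265 = 3.4271 × 10^-8 rad.
d = B/θ = (1.496 × 10^8) / (3.4271 × 10^-8) = 4.3652 × 10^15 km.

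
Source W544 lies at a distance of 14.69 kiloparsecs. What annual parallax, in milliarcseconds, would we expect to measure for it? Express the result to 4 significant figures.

0.06807 mas

d = 14.69 kpc = 14690 pc.
p = 1/d = 1/14690 = 0.000068074 arcsec.
= 0.000068074 × 1000 = 0.068074 mas.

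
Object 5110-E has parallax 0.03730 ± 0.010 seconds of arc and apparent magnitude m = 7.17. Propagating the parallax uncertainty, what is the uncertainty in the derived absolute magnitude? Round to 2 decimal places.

σ_M = 0.58 mag

M = m − 5 log₁₀ d + 5 = m + 5 log₁₀ p + 5, so ∂M/∂p = 5/(p ln 10).
σ_M = (5/ln 10) · (σ_p/p) = 2.1715 × 0.010/0.03730 = 2.1715 × 0.2681 = 0.58218.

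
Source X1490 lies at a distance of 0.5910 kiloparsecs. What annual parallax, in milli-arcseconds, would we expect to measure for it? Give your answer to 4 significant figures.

d = 0.5910 kpc = 591 pc.
p = 1/d = 1/591 = 0.001692 arcsec.
= 0.001692 × 1000 = 1.692 mas.

1.692 mas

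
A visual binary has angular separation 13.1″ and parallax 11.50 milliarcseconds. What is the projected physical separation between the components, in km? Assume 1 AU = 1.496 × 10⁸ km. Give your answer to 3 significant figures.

d = 1/p = 1/0.01150″ = 86.957 pc.
At distance d (pc), an angle of θ arcsec spans θ·d AU: s = 13.1 × 86.957 = 1139.1 AU.
= 1139.1 × 1.496 × 10⁸ km = 1.7041 × 10^11 km.

1.70 × 10^11 km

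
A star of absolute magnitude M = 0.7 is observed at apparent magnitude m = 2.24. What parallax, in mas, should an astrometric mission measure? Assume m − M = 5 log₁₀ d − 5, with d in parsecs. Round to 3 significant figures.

49.2 mas

m − M = 2.24 − 0.7 = 1.54.
d = 10^((m−M)/5 + 1) = 10^1.308 = 20.324 pc.
p = 1/d = 1/20.324 = 0.049203 arcsec = 49.203 mas.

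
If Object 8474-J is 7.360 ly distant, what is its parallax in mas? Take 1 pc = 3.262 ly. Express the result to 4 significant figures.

443.2 mas

d = 7.360 ly ÷ 3.262 = 2.2563 pc.
p = 1/d = 1/2.2563 = 0.4432 arcsec.
= 0.4432 × 1000 = 443.2 mas.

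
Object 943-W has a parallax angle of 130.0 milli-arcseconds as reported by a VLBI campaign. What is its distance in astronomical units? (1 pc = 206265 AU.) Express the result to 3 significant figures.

1.59 × 10^6 AU

p = 130.0 milli-arcseconds = 0.1300 arcsec.
d = 1/p = 1/0.1300 = 7.6923 pc.
In AU: 7.6923 × 206265 = 1.5867 × 10^6 AU.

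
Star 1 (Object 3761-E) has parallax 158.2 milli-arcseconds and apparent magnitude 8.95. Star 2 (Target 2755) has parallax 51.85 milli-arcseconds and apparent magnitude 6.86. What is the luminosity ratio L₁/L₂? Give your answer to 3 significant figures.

d₁ = 1/p₁ = 1/0.1582″ = 6.3211 pc; d₂ = 1/p₂ = 1/0.05185″ = 19.286 pc.
M₁ = m₁ − 5 log₁₀ d₁ + 5 = 8.95 − 4.0040 + 5 = 9.9460.
M₂ = 6.86 − 6.4262 + 5 = 5.4338.
L₁/L₂ = 10^(0.4(M₂ − M₁)) = 10^(0.4 × (-4.5122)) = 10^(-1.80488) = 0.015672.

L₁/L₂ = 0.0157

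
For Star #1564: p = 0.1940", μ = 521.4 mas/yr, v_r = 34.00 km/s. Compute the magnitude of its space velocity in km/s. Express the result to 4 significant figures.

d = 1/p = 1/0.1940″ = 5.1546 pc.
μ = 521.4 mas/yr = 0.5214 ″/yr.
v_t = 4.740 μ d = 4.740 × 0.5214 × 5.1546 = 12.739 km/s.
v = √(v_r² + v_t²) = √(34.00² + 12.739²) = √1318.28 = 36.308 km/s.

36.31 km/s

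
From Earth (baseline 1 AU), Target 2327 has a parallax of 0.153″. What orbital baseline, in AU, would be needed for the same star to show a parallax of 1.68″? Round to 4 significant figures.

10.98 AU

Parallax scales linearly with baseline: p ∝ B, so B = p_target / p_Earth × 1 AU.
B = 1.68 / 0.153 = 10.98 AU.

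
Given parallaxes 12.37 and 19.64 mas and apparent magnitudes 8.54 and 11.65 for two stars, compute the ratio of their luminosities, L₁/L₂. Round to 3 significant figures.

L₁/L₂ = 44.2

d₁ = 1/p₁ = 1/0.01237″ = 80.841 pc; d₂ = 1/p₂ = 1/0.01964″ = 50.916 pc.
M₁ = m₁ − 5 log₁₀ d₁ + 5 = 8.54 − 9.5382 + 5 = 4.0018.
M₂ = 11.65 − 8.5343 + 5 = 8.1157.
L₁/L₂ = 10^(0.4(M₂ − M₁)) = 10^(0.4 × 4.1139) = 10^1.64556 = 44.214.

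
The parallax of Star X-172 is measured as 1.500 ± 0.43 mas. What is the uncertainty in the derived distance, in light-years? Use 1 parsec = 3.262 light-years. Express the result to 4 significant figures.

d = 1/p, so σ_d = σ_p / p².
σ_d = 0.000430 / (0.001500)² = 0.000430 / 0.00000225 = 191.11 pc = 191.11 × 3.262 ly = 623.4 ly.

623.4 ly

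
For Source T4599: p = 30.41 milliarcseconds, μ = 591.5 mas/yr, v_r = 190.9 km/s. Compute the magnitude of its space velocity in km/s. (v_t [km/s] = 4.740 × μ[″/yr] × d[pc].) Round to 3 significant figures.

d = 1/p = 1/0.03041″ = 32.884 pc.
μ = 591.5 mas/yr = 0.5915 ″/yr.
v_t = 4.740 μ d = 4.740 × 0.5915 × 32.884 = 92.197 km/s.
v = √(v_r² + v_t²) = √(190.9² + 92.197²) = √44943.1 = 212 km/s.

212 km/s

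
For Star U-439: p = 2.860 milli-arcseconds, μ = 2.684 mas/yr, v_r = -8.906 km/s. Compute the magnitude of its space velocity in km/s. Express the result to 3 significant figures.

d = 1/p = 1/0.002860″ = 349.65 pc.
μ = 2.684 mas/yr = 0.002684 ″/yr.
v_t = 4.740 μ d = 4.740 × 0.002684 × 349.65 = 4.4483 km/s.
v = √(v_r² + v_t²) = √((-8.906)² + 4.4483²) = √99.1042 = 9.9551 km/s.

9.96 km/s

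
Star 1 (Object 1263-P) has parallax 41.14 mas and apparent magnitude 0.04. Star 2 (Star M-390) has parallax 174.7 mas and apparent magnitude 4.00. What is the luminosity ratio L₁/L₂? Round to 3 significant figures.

d₁ = 1/p₁ = 1/0.04114″ = 24.307 pc; d₂ = 1/p₂ = 1/0.1747″ = 5.7241 pc.
M₁ = m₁ − 5 log₁₀ d₁ + 5 = 0.04 − 6.9287 + 5 = -1.8887.
M₂ = 4.00 − 3.7885 + 5 = 5.2115.
L₁/L₂ = 10^(0.4(M₂ − M₁)) = 10^(0.4 × 7.1002) = 10^2.84008 = 691.96.

L₁/L₂ = 692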